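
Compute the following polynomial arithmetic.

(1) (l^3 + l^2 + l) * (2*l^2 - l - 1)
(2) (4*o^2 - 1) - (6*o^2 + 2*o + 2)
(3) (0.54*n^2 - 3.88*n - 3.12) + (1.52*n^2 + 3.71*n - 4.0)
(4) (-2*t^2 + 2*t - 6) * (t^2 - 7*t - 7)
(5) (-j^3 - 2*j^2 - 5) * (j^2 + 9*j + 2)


(1) = 2*l^5 + l^4 - 2*l^2 - l
(2) = -2*o^2 - 2*o - 3
(3) = 2.06*n^2 - 0.17*n - 7.12
(4) = -2*t^4 + 16*t^3 - 6*t^2 + 28*t + 42
(5) = -j^5 - 11*j^4 - 20*j^3 - 9*j^2 - 45*j - 10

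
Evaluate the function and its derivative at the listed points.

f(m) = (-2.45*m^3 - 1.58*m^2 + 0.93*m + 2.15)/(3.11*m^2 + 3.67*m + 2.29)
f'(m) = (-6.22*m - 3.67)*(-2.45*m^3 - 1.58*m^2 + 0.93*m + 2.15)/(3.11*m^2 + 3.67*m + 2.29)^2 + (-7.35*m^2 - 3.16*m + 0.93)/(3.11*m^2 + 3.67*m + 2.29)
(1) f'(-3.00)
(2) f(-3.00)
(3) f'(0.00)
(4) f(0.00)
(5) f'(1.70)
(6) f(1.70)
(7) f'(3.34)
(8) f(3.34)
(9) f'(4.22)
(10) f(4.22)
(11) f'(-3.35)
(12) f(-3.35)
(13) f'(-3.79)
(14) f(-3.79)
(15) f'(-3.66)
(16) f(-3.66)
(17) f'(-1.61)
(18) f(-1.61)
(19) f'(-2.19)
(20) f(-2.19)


(1) = -0.82
(2) = 2.66
(3) = -1.10
(4) = 0.94
(5) = -0.87
(6) = -0.73
(7) = -0.82
(8) = -2.11
(9) = -0.81
(10) = -2.82
(11) = -0.82
(12) = 2.95
(13) = -0.81
(14) = 3.31
(15) = -0.81
(16) = 3.20
(17) = -0.75
(18) = 1.53
(19) = -0.83
(20) = 1.99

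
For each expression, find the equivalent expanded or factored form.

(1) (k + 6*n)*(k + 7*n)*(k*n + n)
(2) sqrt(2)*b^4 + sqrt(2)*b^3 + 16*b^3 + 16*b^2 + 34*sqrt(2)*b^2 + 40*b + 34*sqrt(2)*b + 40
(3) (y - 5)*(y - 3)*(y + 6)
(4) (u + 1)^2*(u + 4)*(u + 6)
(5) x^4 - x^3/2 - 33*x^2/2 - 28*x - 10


(1) = k^3*n + 13*k^2*n^2 + k^2*n + 42*k*n^3 + 13*k*n^2 + 42*n^3
(2) = (b + sqrt(2))*(b + 2*sqrt(2))*(b + 5*sqrt(2))*(sqrt(2)*b + sqrt(2))
(3) = y^3 - 2*y^2 - 33*y + 90
(4) = u^4 + 12*u^3 + 45*u^2 + 58*u + 24
(5) = (x - 5)*(x + 1/2)*(x + 2)^2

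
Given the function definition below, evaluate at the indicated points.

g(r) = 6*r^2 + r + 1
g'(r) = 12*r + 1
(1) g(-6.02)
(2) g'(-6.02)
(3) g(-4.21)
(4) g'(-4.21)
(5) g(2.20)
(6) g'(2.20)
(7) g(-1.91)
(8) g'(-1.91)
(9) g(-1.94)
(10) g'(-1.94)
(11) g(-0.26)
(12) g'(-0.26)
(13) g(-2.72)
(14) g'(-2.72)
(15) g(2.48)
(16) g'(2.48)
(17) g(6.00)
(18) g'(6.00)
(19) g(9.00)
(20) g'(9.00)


(1) = 212.42
(2) = -71.24
(3) = 103.13
(4) = -49.52
(5) = 32.24
(6) = 27.40
(7) = 20.98
(8) = -21.92
(9) = 21.64
(10) = -22.28
(11) = 1.15
(12) = -2.12
(13) = 42.67
(14) = -31.64
(15) = 40.38
(16) = 30.76
(17) = 223.00
(18) = 73.00
(19) = 496.00
(20) = 109.00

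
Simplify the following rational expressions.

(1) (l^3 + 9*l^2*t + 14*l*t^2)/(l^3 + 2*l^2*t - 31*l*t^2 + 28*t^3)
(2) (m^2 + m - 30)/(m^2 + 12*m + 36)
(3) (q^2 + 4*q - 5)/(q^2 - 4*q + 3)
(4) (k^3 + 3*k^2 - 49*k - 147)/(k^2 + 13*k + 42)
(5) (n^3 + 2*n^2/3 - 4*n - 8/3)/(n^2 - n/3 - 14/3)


(1) = (l^2 + 2*l*t)/(l^2 - 5*l*t + 4*t^2)
(2) = (m - 5)/(m + 6)
(3) = (q + 5)/(q - 3)
(4) = (k^2 - 4*k - 21)/(k + 6)
(5) = (3*n^2 - 4*n - 4)/(3*n - 7)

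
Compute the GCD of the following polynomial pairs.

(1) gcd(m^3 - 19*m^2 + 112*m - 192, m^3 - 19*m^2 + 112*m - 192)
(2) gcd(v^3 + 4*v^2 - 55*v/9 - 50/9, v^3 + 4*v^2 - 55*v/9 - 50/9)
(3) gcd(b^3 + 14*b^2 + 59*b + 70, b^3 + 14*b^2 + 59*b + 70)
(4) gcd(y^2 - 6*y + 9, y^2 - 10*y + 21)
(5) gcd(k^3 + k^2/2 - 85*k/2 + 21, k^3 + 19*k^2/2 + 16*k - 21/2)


(1) = gcd((m - 8)^2*(m - 3), (m - 8)^2*(m - 3)) = m^3 - 19*m^2 + 112*m - 192
(2) = gcd((v - 5/3)*(v + 2/3)*(v + 5), (v - 5/3)*(v + 2/3)*(v + 5)) = v^3 + 4*v^2 - 55*v/9 - 50/9
(3) = gcd((b + 2)*(b + 5)*(b + 7), (b + 2)*(b + 5)*(b + 7)) = b^3 + 14*b^2 + 59*b + 70
(4) = y - 3
(5) = gcd((k - 6)*(k - 1/2)*(k + 7), (k - 1/2)*(k + 3)*(k + 7)) = k^2 + 13*k/2 - 7/2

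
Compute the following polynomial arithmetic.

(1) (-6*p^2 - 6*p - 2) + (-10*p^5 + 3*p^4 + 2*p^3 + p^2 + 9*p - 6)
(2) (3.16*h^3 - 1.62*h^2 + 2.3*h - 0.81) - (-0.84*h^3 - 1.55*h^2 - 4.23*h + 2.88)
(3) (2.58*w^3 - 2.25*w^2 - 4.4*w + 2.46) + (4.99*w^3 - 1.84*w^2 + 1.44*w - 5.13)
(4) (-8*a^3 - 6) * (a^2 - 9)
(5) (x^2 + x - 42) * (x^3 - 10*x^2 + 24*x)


(1) = -10*p^5 + 3*p^4 + 2*p^3 - 5*p^2 + 3*p - 8
(2) = 4.0*h^3 - 0.07*h^2 + 6.53*h - 3.69
(3) = 7.57*w^3 - 4.09*w^2 - 2.96*w - 2.67
(4) = -8*a^5 + 72*a^3 - 6*a^2 + 54
(5) = x^5 - 9*x^4 - 28*x^3 + 444*x^2 - 1008*x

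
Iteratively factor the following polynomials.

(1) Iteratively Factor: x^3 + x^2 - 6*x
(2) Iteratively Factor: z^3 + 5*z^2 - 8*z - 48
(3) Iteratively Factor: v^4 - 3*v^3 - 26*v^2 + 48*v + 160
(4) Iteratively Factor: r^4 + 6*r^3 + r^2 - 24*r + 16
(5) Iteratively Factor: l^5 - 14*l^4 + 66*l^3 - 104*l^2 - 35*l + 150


(1) = (x - 2)*(x^2 + 3*x) = (x - 2)*(x + 3)*(x)
(2) = (z + 4)*(z^2 + z - 12) = (z - 3)*(z + 4)*(z + 4)
(3) = (v - 4)*(v^3 + v^2 - 22*v - 40) = (v - 4)*(v + 4)*(v^2 - 3*v - 10) = (v - 4)*(v + 2)*(v + 4)*(v - 5)
(4) = (r + 4)*(r^3 + 2*r^2 - 7*r + 4) = (r - 1)*(r + 4)*(r^2 + 3*r - 4) = (r - 1)*(r + 4)^2*(r - 1)
(5) = (l - 3)*(l^4 - 11*l^3 + 33*l^2 - 5*l - 50) = (l - 3)*(l + 1)*(l^3 - 12*l^2 + 45*l - 50) = (l - 3)*(l - 2)*(l + 1)*(l^2 - 10*l + 25) = (l - 5)*(l - 3)*(l - 2)*(l + 1)*(l - 5)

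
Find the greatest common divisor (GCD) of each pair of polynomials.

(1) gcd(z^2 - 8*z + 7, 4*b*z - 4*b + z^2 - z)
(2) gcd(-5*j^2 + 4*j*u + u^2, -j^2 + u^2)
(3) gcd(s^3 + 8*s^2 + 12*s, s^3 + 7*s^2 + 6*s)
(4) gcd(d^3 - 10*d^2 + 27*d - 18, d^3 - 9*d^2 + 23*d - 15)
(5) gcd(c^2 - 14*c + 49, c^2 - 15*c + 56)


(1) = gcd((z - 7)*(z - 1), (4*b + z)*(z - 1)) = z - 1
(2) = gcd((-j + u)*(5*j + u), (-j + u)*(j + u)) = -j + u
(3) = s^2 + 6*s
(4) = d^2 - 4*d + 3
(5) = c - 7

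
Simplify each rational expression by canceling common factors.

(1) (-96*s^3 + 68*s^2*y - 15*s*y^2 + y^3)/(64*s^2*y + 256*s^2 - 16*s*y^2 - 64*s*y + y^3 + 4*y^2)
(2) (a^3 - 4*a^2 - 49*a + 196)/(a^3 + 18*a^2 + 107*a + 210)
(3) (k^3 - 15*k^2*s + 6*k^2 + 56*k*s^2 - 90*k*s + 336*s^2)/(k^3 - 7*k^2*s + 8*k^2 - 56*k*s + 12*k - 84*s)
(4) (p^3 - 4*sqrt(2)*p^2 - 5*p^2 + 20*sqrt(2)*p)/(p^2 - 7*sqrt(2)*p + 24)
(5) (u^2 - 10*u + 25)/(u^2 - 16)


(1) = (12*s^2 - 7*s*y + y^2)/(-8*s*y - 32*s + y^2 + 4*y)
(2) = (a^2 - 11*a + 28)/(a^2 + 11*a + 30)
(3) = (k - 8*s)/(k + 2)
(4) = (p^2 - 5*p)/(p - 3*sqrt(2))
(5) = (u^2 - 10*u + 25)/(u^2 - 16)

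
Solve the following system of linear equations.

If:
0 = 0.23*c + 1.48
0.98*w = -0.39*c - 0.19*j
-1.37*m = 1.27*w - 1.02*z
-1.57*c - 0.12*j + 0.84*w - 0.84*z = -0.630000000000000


Then:
c = -6.43
j = 45.548309178744 - 2.96969696969697*z
m = 0.210794072107941*z + 5.81234856155516
w = 0.575757575757576*z - 6.2700138026225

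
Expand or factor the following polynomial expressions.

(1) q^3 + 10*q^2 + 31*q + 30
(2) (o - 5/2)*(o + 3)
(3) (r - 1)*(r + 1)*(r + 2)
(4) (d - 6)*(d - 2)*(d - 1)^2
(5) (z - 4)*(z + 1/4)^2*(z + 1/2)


(1) = (q + 2)*(q + 3)*(q + 5)
(2) = o^2 + o/2 - 15/2
(3) = r^3 + 2*r^2 - r - 2
(4) = d^4 - 10*d^3 + 29*d^2 - 32*d + 12
(5) = z^4 - 3*z^3 - 59*z^2/16 - 39*z/32 - 1/8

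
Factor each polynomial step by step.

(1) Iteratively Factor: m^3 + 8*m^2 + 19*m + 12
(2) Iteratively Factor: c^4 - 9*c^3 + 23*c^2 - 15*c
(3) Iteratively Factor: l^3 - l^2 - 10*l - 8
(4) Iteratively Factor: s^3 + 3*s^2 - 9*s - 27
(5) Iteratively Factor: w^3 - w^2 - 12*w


(1) = (m + 4)*(m^2 + 4*m + 3) = (m + 3)*(m + 4)*(m + 1)
(2) = (c)*(c^3 - 9*c^2 + 23*c - 15) = c*(c - 3)*(c^2 - 6*c + 5) = c*(c - 3)*(c - 1)*(c - 5)
(3) = (l - 4)*(l^2 + 3*l + 2) = (l - 4)*(l + 2)*(l + 1)
(4) = (s + 3)*(s^2 - 9) = (s + 3)^2*(s - 3)
(5) = (w + 3)*(w^2 - 4*w) = w*(w + 3)*(w - 4)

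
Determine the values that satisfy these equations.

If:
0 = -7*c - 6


Then:
c = -6/7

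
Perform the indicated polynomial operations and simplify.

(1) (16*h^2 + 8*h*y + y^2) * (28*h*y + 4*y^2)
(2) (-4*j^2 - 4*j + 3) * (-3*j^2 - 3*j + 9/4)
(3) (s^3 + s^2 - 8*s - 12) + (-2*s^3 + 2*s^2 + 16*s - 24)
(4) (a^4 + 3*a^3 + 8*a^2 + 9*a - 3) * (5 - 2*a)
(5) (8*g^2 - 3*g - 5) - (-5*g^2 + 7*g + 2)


(1) = 448*h^3*y + 288*h^2*y^2 + 60*h*y^3 + 4*y^4
(2) = 12*j^4 + 24*j^3 - 6*j^2 - 18*j + 27/4
(3) = -s^3 + 3*s^2 + 8*s - 36
(4) = -2*a^5 - a^4 - a^3 + 22*a^2 + 51*a - 15
(5) = 13*g^2 - 10*g - 7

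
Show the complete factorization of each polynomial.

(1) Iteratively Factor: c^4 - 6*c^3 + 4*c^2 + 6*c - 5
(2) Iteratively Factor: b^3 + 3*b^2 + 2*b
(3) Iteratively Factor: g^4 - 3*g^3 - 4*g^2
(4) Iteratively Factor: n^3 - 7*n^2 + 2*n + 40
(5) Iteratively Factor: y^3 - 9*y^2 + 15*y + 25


(1) = (c - 5)*(c^3 - c^2 - c + 1) = (c - 5)*(c + 1)*(c^2 - 2*c + 1) = (c - 5)*(c - 1)*(c + 1)*(c - 1)
(2) = (b + 1)*(b^2 + 2*b) = (b + 1)*(b + 2)*(b)
(3) = (g)*(g^3 - 3*g^2 - 4*g) = g*(g - 4)*(g^2 + g) = g^2*(g - 4)*(g + 1)
(4) = (n - 5)*(n^2 - 2*n - 8) = (n - 5)*(n - 4)*(n + 2)
(5) = (y + 1)*(y^2 - 10*y + 25) = (y - 5)*(y + 1)*(y - 5)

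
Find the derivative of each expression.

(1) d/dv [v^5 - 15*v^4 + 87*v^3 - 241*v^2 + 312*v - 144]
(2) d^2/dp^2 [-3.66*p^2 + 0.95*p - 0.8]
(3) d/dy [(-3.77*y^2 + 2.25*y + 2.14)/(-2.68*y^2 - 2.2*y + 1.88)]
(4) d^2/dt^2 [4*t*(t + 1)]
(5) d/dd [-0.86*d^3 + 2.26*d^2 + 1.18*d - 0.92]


(1) = 5*v^4 - 60*v^3 + 261*v^2 - 482*v + 312
(2) = -7.32000000000000
(3) = (14.324*y^2 - 2.7048*y + 8.938)/(7.1824*y^4 + 11.792*y^3 - 5.2368*y^2 - 8.272*y + 3.5344)
(4) = 8
(5) = -2.58*d^2 + 4.52*d + 1.18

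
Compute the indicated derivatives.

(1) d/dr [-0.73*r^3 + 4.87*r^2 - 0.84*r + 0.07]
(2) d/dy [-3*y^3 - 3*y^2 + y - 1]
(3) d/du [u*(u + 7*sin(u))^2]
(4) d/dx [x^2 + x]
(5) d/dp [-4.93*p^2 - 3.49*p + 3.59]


(1) = -2.19*r^2 + 9.74*r - 0.84
(2) = -9*y^2 - 6*y + 1
(3) = (u + 7*sin(u))*(14*u*cos(u) + 3*u + 7*sin(u))
(4) = 2*x + 1
(5) = -9.86*p - 3.49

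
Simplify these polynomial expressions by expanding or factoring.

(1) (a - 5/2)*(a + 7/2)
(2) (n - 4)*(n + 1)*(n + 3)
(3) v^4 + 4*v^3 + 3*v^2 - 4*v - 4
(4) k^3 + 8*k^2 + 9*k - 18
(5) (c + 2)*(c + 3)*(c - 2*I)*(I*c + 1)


(1) = a^2 + a - 35/4
(2) = n^3 - 13*n - 12
(3) = (v - 1)*(v + 1)*(v + 2)^2
(4) = (k - 1)*(k + 3)*(k + 6)
(5) = I*c^4 + 3*c^3 + 5*I*c^3 + 15*c^2 + 4*I*c^2 + 18*c - 10*I*c - 12*I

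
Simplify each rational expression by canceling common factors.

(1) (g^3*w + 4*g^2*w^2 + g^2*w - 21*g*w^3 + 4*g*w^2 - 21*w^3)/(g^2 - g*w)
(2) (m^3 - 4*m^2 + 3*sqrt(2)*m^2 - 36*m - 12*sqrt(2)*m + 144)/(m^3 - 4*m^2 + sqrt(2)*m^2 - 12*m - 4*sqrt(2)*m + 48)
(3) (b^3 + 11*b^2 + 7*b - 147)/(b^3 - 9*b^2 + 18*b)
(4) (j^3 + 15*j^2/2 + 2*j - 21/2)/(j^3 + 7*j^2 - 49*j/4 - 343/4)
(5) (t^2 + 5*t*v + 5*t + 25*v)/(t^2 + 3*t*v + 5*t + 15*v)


(1) = (-g^3*w - 4*g^2*w^2 - g^2*w + 21*g*w^3 - 4*g*w^2 + 21*w^3)/(-g^2 + g*w)
(2) = (m^2 + 3*sqrt(2)*m - 36)/(m^2 + sqrt(2)*m - 12)
(3) = (b^2 + 14*b + 49)/(b^2 - 6*b)
(4) = (4*j^2 + 2*j - 6)/(4*j^2 - 49)
(5) = (t + 5*v)/(t + 3*v)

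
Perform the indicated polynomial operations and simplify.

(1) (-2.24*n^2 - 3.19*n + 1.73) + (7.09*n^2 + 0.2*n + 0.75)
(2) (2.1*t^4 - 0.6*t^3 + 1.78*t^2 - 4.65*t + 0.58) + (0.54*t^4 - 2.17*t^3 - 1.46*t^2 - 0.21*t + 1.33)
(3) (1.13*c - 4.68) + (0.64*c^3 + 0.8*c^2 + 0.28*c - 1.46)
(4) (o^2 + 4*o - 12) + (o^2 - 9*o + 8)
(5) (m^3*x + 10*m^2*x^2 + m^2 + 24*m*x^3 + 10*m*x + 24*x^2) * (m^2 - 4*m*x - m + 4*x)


(1) = 4.85*n^2 - 2.99*n + 2.48
(2) = 2.64*t^4 - 2.77*t^3 + 0.32*t^2 - 4.86*t + 1.91
(3) = 0.64*c^3 + 0.8*c^2 + 1.41*c - 6.14
(4) = 2*o^2 - 5*o - 4
(5) = m^5*x + 6*m^4*x^2 - m^4*x + m^4 - 16*m^3*x^3 - 6*m^3*x^2 + 6*m^3*x - m^3 - 96*m^2*x^4 + 16*m^2*x^3 - 16*m^2*x^2 - 6*m^2*x + 96*m*x^4 - 96*m*x^3 + 16*m*x^2 + 96*x^3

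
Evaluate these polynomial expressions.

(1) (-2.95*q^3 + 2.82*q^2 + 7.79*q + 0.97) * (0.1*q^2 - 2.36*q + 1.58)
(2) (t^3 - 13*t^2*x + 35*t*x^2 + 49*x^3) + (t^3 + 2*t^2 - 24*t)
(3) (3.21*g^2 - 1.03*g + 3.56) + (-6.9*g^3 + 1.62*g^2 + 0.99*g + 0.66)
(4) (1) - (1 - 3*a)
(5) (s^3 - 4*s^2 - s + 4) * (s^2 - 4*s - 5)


(1) = -0.295*q^5 + 7.244*q^4 - 10.5372*q^3 - 13.8318*q^2 + 10.019*q + 1.5326
(2) = 2*t^3 - 13*t^2*x + 2*t^2 + 35*t*x^2 - 24*t + 49*x^3
(3) = -6.9*g^3 + 4.83*g^2 - 0.04*g + 4.22
(4) = 3*a
(5) = s^5 - 8*s^4 + 10*s^3 + 28*s^2 - 11*s - 20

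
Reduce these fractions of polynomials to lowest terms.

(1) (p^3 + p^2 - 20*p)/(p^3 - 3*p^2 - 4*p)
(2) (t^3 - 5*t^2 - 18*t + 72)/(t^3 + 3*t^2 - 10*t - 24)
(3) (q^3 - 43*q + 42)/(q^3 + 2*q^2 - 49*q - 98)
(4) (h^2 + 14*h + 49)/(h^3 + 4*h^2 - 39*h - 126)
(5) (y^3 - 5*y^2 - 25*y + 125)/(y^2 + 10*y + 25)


(1) = (p + 5)/(p + 1)
(2) = (t - 6)/(t + 2)
(3) = (q^2 - 7*q + 6)/(q^2 - 5*q - 14)
(4) = (h + 7)/(h^2 - 3*h - 18)
(5) = (y^2 - 10*y + 25)/(y + 5)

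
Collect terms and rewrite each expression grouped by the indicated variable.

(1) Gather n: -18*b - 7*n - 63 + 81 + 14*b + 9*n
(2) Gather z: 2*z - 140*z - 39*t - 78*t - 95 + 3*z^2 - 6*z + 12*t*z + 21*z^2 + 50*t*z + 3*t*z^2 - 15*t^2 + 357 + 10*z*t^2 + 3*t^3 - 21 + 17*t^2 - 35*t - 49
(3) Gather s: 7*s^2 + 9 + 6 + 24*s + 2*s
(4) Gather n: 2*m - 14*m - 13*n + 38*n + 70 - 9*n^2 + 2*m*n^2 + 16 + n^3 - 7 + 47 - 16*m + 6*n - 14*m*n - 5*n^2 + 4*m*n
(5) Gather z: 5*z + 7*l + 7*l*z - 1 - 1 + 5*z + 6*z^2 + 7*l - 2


(1) = -4*b + 2*n + 18
(2) = 3*t^3 + 2*t^2 - 152*t + z^2*(3*t + 24) + z*(10*t^2 + 62*t - 144) + 192
(3) = 7*s^2 + 26*s + 15
(4) = -28*m + n^3 + n^2*(2*m - 14) + n*(31 - 10*m) + 126
(5) = 14*l + 6*z^2 + z*(7*l + 10) - 4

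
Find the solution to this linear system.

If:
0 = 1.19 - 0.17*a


Then:
a = 7.00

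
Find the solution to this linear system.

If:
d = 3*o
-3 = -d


Then:
d = 3
o = 1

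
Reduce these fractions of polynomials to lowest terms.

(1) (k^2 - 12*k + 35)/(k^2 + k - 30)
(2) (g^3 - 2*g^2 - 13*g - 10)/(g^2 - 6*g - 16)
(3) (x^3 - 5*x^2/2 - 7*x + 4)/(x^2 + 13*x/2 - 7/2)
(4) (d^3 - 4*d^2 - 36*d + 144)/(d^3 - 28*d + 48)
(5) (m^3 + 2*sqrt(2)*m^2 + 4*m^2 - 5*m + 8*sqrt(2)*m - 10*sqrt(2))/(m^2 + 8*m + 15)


(1) = (k - 7)/(k + 6)
(2) = (g^2 - 4*g - 5)/(g - 8)
(3) = (x^2 - 2*x - 8)/(x + 7)
(4) = (d - 6)/(d - 2)
(5) = (m^2 + m*(-1 + 2*sqrt(2)) - 2*sqrt(2))/(m + 3)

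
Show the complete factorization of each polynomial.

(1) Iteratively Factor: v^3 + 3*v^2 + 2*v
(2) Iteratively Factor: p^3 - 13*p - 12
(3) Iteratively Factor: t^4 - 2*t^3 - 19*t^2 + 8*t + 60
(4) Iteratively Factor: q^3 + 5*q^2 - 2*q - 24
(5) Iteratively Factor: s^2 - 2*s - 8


(1) = (v + 2)*(v^2 + v) = v*(v + 2)*(v + 1)
(2) = (p - 4)*(p^2 + 4*p + 3) = (p - 4)*(p + 3)*(p + 1)
(3) = (t - 5)*(t^3 + 3*t^2 - 4*t - 12) = (t - 5)*(t - 2)*(t^2 + 5*t + 6) = (t - 5)*(t - 2)*(t + 3)*(t + 2)
(4) = (q - 2)*(q^2 + 7*q + 12) = (q - 2)*(q + 4)*(q + 3)
(5) = (s - 4)*(s + 2)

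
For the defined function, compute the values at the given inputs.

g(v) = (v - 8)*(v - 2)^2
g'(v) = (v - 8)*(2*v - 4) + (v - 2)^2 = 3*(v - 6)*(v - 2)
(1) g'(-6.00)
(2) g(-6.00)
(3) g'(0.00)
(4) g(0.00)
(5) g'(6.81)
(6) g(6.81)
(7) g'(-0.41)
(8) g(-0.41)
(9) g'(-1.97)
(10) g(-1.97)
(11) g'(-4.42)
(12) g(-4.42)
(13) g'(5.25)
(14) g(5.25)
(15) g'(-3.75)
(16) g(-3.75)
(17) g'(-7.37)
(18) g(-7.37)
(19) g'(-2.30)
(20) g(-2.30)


(1) = 288.00
(2) = -896.00
(3) = 36.00
(4) = -32.00
(5) = 11.69
(6) = -27.53
(7) = 46.34
(8) = -48.85
(9) = 94.92
(10) = -157.14
(11) = 200.69
(12) = -511.91
(13) = -7.31
(14) = -29.05
(15) = 168.19
(16) = -388.48
(17) = 375.83
(18) = -1349.44
(19) = 107.07
(20) = -190.45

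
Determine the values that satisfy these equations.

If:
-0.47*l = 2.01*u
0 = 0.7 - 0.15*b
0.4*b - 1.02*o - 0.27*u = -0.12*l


Then:
b = 4.67
l = -4.27659574468085*u
o = 1.83006535947712 - 0.767834793491865*u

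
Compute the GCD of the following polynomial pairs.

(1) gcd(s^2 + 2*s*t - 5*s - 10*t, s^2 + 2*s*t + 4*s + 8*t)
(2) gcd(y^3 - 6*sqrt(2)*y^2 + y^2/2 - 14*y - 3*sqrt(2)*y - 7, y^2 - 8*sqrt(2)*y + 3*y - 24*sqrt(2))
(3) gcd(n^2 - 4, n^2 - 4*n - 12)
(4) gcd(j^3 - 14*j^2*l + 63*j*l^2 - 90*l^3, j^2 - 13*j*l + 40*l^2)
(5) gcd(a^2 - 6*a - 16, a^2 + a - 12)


(1) = s + 2*t
(2) = 1
(3) = gcd((n - 2)*(n + 2), (n - 6)*(n + 2)) = n + 2
(4) = j - 5*l
(5) = 1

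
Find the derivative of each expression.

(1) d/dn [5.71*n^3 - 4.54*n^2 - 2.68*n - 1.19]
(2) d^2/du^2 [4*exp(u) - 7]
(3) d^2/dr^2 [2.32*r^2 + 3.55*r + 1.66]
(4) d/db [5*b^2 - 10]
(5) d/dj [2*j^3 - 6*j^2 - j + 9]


(1) = 17.13*n^2 - 9.08*n - 2.68
(2) = 4*exp(u)
(3) = 4.64000000000000
(4) = 10*b
(5) = 6*j^2 - 12*j - 1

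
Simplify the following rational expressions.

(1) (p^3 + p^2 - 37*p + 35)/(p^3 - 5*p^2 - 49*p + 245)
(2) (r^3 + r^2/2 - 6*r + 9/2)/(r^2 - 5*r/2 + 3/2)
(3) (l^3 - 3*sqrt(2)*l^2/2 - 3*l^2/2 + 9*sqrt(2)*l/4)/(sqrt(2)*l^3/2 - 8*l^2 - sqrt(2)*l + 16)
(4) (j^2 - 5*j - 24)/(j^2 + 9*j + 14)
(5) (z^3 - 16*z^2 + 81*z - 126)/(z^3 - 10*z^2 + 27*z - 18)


(1) = (p - 1)/(p - 7)
(2) = r + 3
(3) = (8*l^3 + l^2*(-12*sqrt(2) - 12) + 18*sqrt(2)*l)/(4*sqrt(2)*l^3 - 64*l^2 - 8*sqrt(2)*l + 128)
(4) = (j^2 - 5*j - 24)/(j^2 + 9*j + 14)
(5) = (z - 7)/(z - 1)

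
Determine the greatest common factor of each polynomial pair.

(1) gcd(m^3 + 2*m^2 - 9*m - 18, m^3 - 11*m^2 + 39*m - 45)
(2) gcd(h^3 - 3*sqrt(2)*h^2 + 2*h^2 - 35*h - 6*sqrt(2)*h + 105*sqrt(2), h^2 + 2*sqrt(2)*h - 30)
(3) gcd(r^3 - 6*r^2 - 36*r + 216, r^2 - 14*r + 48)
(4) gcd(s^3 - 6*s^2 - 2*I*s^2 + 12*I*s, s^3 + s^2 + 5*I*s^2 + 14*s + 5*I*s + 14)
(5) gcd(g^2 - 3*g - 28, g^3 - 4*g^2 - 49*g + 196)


(1) = gcd((m - 3)*(m + 2)*(m + 3), (m - 5)*(m - 3)^2) = m - 3
(2) = h - 3*sqrt(2)
(3) = r - 6
(4) = s - 2*I
(5) = gcd((g - 7)*(g + 4), (g - 7)*(g - 4)*(g + 7)) = g - 7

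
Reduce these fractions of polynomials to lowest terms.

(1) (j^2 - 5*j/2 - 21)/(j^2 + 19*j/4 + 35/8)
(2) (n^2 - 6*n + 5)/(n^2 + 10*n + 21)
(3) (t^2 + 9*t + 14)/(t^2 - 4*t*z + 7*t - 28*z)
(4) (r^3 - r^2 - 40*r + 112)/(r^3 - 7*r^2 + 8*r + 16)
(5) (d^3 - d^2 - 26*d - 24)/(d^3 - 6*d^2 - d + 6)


(1) = (4*j - 24)/(4*j + 5)
(2) = (n^2 - 6*n + 5)/(n^2 + 10*n + 21)
(3) = (-t - 2)/(-t + 4*z)
(4) = (r + 7)/(r + 1)
(5) = (d + 4)/(d - 1)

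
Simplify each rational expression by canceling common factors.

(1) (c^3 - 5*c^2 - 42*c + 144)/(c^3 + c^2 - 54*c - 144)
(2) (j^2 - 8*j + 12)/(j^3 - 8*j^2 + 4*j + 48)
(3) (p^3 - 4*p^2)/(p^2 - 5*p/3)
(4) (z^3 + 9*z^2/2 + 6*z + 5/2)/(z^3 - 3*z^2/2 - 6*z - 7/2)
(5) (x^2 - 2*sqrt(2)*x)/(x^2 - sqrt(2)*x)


(1) = (c - 3)/(c + 3)
(2) = (j - 2)/(j^2 - 2*j - 8)
(3) = (3*p^2 - 12*p)/(3*p - 5)
(4) = (2*z + 5)/(2*z - 7)
(5) = (x - 2*sqrt(2))/(x - sqrt(2))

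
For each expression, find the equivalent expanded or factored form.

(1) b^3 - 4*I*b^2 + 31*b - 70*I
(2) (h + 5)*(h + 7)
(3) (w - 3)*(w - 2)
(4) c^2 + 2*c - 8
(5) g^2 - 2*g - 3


(1) = (b - 7*I)*(b - 2*I)*(b + 5*I)
(2) = h^2 + 12*h + 35
(3) = w^2 - 5*w + 6
(4) = (c - 2)*(c + 4)
(5) = (g - 3)*(g + 1)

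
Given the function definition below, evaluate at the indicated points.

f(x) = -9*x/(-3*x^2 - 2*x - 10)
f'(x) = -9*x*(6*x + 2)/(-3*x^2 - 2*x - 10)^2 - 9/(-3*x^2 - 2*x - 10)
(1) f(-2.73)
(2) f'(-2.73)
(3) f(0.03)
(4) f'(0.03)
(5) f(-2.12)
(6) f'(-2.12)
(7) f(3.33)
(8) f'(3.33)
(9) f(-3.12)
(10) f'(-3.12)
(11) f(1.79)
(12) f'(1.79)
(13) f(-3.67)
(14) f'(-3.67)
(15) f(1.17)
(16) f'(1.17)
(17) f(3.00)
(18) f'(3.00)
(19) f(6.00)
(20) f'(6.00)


(1) = -0.91
(2) = -0.15
(3) = 0.03
(4) = 0.89
(5) = -0.99
(6) = -0.08
(7) = 0.60
(8) = -0.08
(9) = -0.85
(10) = -0.16
(11) = 0.69
(12) = 0.01
(13) = -0.77
(14) = -0.15
(15) = 0.64
(16) = 0.20
(17) = 0.63
(18) = -0.08
(19) = 0.42
(20) = -0.05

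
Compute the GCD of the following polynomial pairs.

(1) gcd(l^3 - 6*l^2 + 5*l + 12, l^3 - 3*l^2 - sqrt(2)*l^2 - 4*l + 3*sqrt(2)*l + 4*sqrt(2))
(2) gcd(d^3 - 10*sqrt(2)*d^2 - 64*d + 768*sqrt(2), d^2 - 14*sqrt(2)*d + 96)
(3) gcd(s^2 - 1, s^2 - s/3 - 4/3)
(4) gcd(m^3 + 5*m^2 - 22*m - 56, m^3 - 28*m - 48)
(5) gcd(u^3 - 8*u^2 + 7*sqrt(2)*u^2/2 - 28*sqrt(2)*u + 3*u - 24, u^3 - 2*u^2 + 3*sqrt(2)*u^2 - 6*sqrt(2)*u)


(1) = gcd((l - 4)*(l - 3)*(l + 1), (l - 4)*(l + 1)*(l - sqrt(2))) = l^2 - 3*l - 4
(2) = gcd((d - 8*sqrt(2))^2*(d + 6*sqrt(2)), (d - 8*sqrt(2))*(d - 6*sqrt(2))) = d - 8*sqrt(2)
(3) = gcd((s - 1)*(s + 1), (s - 4/3)*(s + 1)) = s + 1
(4) = gcd((m - 4)*(m + 2)*(m + 7), (m - 6)*(m + 2)*(m + 4)) = m + 2
(5) = u + 3*sqrt(2)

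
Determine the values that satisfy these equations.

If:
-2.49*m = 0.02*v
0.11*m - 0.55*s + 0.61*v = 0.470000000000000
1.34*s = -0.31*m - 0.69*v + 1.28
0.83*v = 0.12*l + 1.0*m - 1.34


Then:
l = 18.97
m = -0.01
s = 0.38
v = 1.12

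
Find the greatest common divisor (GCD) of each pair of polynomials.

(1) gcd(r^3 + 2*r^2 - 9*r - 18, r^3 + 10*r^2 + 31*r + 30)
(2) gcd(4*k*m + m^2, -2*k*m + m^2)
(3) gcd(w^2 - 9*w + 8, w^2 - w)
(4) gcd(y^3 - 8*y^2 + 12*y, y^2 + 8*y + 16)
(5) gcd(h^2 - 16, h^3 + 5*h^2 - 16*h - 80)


(1) = gcd((r - 3)*(r + 2)*(r + 3), (r + 2)*(r + 3)*(r + 5)) = r^2 + 5*r + 6
(2) = m
(3) = w - 1
(4) = gcd(y*(y - 6)*(y - 2), (y + 4)^2) = 1
(5) = gcd((h - 4)*(h + 4), (h - 4)*(h + 4)*(h + 5)) = h^2 - 16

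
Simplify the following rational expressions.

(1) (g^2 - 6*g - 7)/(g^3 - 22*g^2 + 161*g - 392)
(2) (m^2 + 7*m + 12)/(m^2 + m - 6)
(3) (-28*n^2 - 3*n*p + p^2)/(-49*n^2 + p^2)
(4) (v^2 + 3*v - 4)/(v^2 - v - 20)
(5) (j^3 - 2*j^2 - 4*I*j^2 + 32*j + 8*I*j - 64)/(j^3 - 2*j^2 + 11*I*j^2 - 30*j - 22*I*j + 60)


(1) = (g + 1)/(g^2 - 15*g + 56)
(2) = (m + 4)/(m - 2)
(3) = (4*n + p)/(7*n + p)
(4) = (v - 1)/(v - 5)
(5) = (j^2 - 4*I*j + 32)/(j^2 + 11*I*j - 30)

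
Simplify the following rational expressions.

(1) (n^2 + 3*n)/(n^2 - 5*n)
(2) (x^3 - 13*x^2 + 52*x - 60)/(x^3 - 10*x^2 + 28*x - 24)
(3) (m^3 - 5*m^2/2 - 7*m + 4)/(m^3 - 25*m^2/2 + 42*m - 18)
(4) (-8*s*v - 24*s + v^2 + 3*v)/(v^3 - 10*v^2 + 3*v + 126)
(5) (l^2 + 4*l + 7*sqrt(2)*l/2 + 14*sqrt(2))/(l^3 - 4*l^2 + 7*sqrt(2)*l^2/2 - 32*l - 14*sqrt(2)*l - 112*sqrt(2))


(1) = (n + 3)/(n - 5)
(2) = (x - 5)/(x - 2)
(3) = (m^2 - 2*m - 8)/(m^2 - 12*m + 36)
(4) = (-8*s + v)/(v^2 - 13*v + 42)
(5) = 4/(4*l - 32)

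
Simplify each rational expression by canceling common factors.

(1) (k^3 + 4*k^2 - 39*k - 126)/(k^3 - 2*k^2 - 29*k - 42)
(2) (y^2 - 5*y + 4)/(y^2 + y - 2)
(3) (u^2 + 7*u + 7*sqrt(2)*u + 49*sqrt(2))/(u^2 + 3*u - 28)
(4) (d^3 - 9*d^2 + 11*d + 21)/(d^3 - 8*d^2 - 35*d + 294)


(1) = (k^2 + k - 42)/(k^2 - 5*k - 14)
(2) = (y - 4)/(y + 2)
(3) = (u + 7*sqrt(2))/(u - 4)
(4) = (d^2 - 2*d - 3)/(d^2 - d - 42)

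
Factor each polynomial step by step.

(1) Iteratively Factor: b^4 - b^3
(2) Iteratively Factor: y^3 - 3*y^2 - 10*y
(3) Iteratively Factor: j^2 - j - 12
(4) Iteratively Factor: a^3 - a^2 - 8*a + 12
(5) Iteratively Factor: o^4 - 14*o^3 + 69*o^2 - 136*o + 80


(1) = (b)*(b^3 - b^2) = b*(b - 1)*(b^2) = b^2*(b - 1)*(b)
(2) = (y)*(y^2 - 3*y - 10) = y*(y - 5)*(y + 2)
(3) = (j - 4)*(j + 3)
(4) = (a + 3)*(a^2 - 4*a + 4) = (a - 2)*(a + 3)*(a - 2)
(5) = (o - 4)*(o^3 - 10*o^2 + 29*o - 20) = (o - 4)^2*(o^2 - 6*o + 5) = (o - 5)*(o - 4)^2*(o - 1)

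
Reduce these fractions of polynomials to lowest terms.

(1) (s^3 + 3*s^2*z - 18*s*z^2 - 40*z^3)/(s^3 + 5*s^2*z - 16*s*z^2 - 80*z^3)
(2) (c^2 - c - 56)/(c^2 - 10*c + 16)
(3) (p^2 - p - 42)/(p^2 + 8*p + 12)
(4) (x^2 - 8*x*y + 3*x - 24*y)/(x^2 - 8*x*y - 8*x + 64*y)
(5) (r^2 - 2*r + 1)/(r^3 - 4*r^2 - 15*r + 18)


(1) = (s + 2*z)/(s + 4*z)
(2) = (c + 7)/(c - 2)
(3) = (p - 7)/(p + 2)
(4) = (x + 3)/(x - 8)
(5) = (r - 1)/(r^2 - 3*r - 18)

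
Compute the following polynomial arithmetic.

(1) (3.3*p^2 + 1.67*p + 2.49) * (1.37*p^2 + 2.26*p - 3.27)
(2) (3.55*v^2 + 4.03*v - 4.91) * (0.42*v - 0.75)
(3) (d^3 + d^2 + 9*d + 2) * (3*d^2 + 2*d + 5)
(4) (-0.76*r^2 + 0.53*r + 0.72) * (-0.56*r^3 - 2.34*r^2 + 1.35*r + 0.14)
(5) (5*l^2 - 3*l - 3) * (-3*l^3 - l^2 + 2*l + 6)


(1) = 4.521*p^4 + 9.7459*p^3 - 3.6055*p^2 + 0.1665*p - 8.1423
(2) = 1.491*v^3 - 0.9699*v^2 - 5.0847*v + 3.6825
(3) = 3*d^5 + 5*d^4 + 34*d^3 + 29*d^2 + 49*d + 10
(4) = 0.4256*r^5 + 1.4816*r^4 - 2.6694*r^3 - 1.0757*r^2 + 1.0462*r + 0.1008
(5) = -15*l^5 + 4*l^4 + 22*l^3 + 27*l^2 - 24*l - 18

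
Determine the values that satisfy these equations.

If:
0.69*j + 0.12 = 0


Then:
j = -0.17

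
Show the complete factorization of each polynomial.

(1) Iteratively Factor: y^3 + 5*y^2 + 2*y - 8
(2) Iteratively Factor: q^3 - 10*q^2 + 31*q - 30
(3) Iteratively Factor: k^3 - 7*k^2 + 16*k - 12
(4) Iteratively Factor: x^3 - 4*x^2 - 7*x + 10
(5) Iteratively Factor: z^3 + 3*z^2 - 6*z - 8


(1) = (y + 4)*(y^2 + y - 2) = (y - 1)*(y + 4)*(y + 2)
(2) = (q - 5)*(q^2 - 5*q + 6) = (q - 5)*(q - 3)*(q - 2)
(3) = (k - 2)*(k^2 - 5*k + 6) = (k - 3)*(k - 2)*(k - 2)
(4) = (x - 5)*(x^2 + x - 2) = (x - 5)*(x + 2)*(x - 1)
(5) = (z - 2)*(z^2 + 5*z + 4) = (z - 2)*(z + 1)*(z + 4)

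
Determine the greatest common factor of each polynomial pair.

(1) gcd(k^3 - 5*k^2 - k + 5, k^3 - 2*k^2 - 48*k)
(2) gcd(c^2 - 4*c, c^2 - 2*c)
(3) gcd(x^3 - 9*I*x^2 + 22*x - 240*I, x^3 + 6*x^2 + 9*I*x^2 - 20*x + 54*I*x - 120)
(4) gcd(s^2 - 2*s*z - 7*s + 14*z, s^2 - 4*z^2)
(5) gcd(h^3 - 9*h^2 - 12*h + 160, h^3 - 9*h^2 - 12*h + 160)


(1) = 1
(2) = gcd(c*(c - 4), c*(c - 2)) = c
(3) = x + 5*I
(4) = gcd((s - 7)*(s - 2*z), (s - 2*z)*(s + 2*z)) = -s + 2*z
(5) = h^3 - 9*h^2 - 12*h + 160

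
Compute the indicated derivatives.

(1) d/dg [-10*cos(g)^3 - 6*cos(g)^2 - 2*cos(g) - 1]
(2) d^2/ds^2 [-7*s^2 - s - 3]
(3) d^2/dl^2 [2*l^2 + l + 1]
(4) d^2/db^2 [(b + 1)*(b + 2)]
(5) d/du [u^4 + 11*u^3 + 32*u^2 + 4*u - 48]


(1) = 2*(15*cos(g)^2 + 6*cos(g) + 1)*sin(g)
(2) = -14
(3) = 4
(4) = 2
(5) = 4*u^3 + 33*u^2 + 64*u + 4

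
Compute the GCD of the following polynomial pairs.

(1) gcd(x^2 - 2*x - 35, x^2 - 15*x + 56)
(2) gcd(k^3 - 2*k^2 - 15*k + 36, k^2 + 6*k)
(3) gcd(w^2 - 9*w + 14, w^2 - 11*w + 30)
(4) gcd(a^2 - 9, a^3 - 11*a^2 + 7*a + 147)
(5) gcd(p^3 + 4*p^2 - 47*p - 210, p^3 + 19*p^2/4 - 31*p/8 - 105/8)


(1) = x - 7
(2) = gcd((k - 3)^2*(k + 4), k*(k + 6)) = 1
(3) = gcd((w - 7)*(w - 2), (w - 6)*(w - 5)) = 1
(4) = gcd((a - 3)*(a + 3), (a - 7)^2*(a + 3)) = a + 3
(5) = gcd((p - 7)*(p + 5)*(p + 6), (p - 7/4)*(p + 3/2)*(p + 5)) = p + 5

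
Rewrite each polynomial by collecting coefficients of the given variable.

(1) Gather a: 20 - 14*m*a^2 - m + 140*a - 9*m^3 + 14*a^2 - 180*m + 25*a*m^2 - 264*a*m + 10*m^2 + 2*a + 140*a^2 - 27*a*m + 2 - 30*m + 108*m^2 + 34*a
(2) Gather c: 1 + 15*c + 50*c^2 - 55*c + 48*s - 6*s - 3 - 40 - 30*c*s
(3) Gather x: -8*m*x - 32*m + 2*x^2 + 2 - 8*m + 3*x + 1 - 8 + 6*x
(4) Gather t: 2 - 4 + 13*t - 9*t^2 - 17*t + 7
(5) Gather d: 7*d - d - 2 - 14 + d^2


(1) = a^2*(154 - 14*m) + a*(25*m^2 - 291*m + 176) - 9*m^3 + 118*m^2 - 211*m + 22
(2) = 50*c^2 + c*(-30*s - 40) + 42*s - 42
(3) = -40*m + 2*x^2 + x*(9 - 8*m) - 5
(4) = -9*t^2 - 4*t + 5
(5) = d^2 + 6*d - 16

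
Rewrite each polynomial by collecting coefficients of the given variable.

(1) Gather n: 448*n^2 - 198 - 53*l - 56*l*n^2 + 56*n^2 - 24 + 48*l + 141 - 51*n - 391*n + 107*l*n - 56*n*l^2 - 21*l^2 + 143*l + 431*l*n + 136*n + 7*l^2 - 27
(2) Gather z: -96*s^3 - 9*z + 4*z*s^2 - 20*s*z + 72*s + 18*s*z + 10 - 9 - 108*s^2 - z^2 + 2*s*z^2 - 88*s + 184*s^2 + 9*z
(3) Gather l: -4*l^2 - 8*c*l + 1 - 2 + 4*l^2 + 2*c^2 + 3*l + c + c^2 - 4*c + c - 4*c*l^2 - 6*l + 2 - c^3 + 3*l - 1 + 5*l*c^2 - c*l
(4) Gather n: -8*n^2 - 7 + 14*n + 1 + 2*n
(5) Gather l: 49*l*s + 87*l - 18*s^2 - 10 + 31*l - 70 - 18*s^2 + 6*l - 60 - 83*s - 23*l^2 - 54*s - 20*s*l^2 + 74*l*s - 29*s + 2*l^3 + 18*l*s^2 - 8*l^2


(1) = -14*l^2 + 138*l + n^2*(504 - 56*l) + n*(-56*l^2 + 538*l - 306) - 108
(2) = -96*s^3 + 76*s^2 - 16*s + z^2*(2*s - 1) + z*(4*s^2 - 2*s) + 1
(3) = -c^3 + 3*c^2 - 4*c*l^2 - 2*c + l*(5*c^2 - 9*c)
(4) = -8*n^2 + 16*n - 6
(5) = 2*l^3 + l^2*(-20*s - 31) + l*(18*s^2 + 123*s + 124) - 36*s^2 - 166*s - 140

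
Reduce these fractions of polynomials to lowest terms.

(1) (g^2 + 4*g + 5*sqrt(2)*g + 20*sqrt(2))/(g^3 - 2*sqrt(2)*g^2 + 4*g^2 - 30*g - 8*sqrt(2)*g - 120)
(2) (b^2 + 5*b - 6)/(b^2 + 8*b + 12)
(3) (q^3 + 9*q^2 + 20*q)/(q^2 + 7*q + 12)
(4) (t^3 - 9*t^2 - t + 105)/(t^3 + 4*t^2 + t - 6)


(1) = (g + 5*sqrt(2))/(g^2 - 2*sqrt(2)*g - 30)
(2) = (b - 1)/(b + 2)
(3) = (q^2 + 5*q)/(q + 3)
(4) = (t^2 - 12*t + 35)/(t^2 + t - 2)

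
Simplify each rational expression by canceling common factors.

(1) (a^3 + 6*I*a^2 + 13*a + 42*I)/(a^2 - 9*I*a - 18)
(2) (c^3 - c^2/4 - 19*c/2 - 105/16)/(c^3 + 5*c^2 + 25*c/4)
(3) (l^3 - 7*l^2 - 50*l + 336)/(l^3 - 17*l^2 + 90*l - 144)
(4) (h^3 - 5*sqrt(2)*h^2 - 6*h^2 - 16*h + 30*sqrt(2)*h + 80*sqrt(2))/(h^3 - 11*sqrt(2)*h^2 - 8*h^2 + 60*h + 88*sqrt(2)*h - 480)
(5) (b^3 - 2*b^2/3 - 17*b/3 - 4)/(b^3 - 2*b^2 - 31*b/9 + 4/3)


(1) = (a^2 + 9*I*a - 14)/(a - 6*I)
(2) = (8*c^2 - 22*c - 21)/(8*c^2 + 20*c)
(3) = (l + 7)/(l - 3)
(4) = (h + 2)/(h - 6*sqrt(2))
(5) = (3*b + 3)/(3*b - 1)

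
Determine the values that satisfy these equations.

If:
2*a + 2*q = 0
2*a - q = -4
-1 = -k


Then:
a = -4/3
k = 1
q = 4/3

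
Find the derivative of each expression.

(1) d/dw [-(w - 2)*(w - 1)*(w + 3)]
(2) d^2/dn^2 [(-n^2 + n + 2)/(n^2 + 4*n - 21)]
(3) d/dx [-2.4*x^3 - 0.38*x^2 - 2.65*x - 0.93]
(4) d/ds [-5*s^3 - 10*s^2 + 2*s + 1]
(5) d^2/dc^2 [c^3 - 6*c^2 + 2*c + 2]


(1) = 7 - 3*w^2
(2) = 2*(5*n^3 - 57*n^2 + 87*n - 283)/(n^6 + 12*n^5 - 15*n^4 - 440*n^3 + 315*n^2 + 5292*n - 9261)
(3) = -7.2*x^2 - 0.76*x - 2.65
(4) = -15*s^2 - 20*s + 2
(5) = 6*c - 12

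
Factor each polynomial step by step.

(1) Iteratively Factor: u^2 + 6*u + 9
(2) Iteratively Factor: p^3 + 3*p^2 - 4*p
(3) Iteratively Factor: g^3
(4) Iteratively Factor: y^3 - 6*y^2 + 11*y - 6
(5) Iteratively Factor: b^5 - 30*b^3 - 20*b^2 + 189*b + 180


(1) = (u + 3)*(u + 3)
(2) = (p)*(p^2 + 3*p - 4) = p*(p - 1)*(p + 4)
(3) = (g)*(g^2) = g^2*(g)
(4) = (y - 1)*(y^2 - 5*y + 6) = (y - 2)*(y - 1)*(y - 3)
(5) = (b + 4)*(b^4 - 4*b^3 - 14*b^2 + 36*b + 45) = (b - 3)*(b + 4)*(b^3 - b^2 - 17*b - 15) = (b - 3)*(b + 1)*(b + 4)*(b^2 - 2*b - 15) = (b - 3)*(b + 1)*(b + 3)*(b + 4)*(b - 5)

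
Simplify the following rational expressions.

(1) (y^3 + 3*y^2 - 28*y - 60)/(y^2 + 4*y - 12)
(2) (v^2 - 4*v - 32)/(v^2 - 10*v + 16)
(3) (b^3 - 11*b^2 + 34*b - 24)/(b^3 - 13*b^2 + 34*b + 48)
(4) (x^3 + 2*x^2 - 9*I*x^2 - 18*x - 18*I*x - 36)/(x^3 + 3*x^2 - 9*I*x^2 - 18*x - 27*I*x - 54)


(1) = (y^2 - 3*y - 10)/(y - 2)
(2) = (v + 4)/(v - 2)
(3) = (b^2 - 5*b + 4)/(b^2 - 7*b - 8)
(4) = (x + 2)/(x + 3)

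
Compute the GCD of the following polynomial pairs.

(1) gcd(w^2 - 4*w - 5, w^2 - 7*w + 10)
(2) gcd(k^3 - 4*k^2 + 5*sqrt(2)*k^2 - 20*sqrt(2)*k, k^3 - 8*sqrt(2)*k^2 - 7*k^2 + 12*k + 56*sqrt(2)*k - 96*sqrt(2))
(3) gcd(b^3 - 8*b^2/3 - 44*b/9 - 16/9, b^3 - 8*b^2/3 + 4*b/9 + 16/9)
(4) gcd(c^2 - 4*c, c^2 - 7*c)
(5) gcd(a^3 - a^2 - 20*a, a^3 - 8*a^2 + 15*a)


(1) = gcd((w - 5)*(w + 1), (w - 5)*(w - 2)) = w - 5
(2) = gcd(k*(k - 4)*(k + 5*sqrt(2)), (k - 4)*(k - 3)*(k - 8*sqrt(2))) = k - 4
(3) = gcd((b - 4)*(b + 2/3)^2, (b - 2)*(b - 4/3)*(b + 2/3)) = b + 2/3
(4) = c
(5) = a^2 - 5*a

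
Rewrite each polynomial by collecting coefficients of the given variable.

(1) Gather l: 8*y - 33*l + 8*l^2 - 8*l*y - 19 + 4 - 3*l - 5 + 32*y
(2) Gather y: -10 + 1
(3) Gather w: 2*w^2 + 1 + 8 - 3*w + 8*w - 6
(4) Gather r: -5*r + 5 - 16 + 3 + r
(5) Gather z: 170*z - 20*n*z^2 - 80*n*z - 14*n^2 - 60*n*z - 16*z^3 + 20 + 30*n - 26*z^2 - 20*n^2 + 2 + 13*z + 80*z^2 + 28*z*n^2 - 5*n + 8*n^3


(1) = 8*l^2 + l*(-8*y - 36) + 40*y - 20
(2) = -9
(3) = 2*w^2 + 5*w + 3
(4) = -4*r - 8
(5) = 8*n^3 - 34*n^2 + 25*n - 16*z^3 + z^2*(54 - 20*n) + z*(28*n^2 - 140*n + 183) + 22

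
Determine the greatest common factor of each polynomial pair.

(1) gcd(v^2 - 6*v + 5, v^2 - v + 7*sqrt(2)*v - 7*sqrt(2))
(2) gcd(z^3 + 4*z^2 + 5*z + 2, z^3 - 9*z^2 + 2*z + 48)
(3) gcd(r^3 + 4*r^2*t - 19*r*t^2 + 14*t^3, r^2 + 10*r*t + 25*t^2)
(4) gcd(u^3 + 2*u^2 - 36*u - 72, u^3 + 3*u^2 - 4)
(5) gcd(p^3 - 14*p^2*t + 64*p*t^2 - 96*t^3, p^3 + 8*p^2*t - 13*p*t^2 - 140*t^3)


(1) = v - 1
(2) = gcd((z + 1)^2*(z + 2), (z - 8)*(z - 3)*(z + 2)) = z + 2
(3) = 1
(4) = u + 2
(5) = gcd((p - 6*t)*(p - 4*t)^2, (p - 4*t)*(p + 5*t)*(p + 7*t)) = p - 4*t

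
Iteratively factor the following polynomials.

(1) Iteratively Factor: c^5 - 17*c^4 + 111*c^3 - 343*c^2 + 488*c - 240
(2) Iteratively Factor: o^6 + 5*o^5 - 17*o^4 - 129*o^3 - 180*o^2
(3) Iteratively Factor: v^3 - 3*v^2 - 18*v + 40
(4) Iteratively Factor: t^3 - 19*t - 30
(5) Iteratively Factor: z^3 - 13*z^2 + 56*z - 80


(1) = (c - 1)*(c^4 - 16*c^3 + 95*c^2 - 248*c + 240) = (c - 5)*(c - 1)*(c^3 - 11*c^2 + 40*c - 48) = (c - 5)*(c - 3)*(c - 1)*(c^2 - 8*c + 16) = (c - 5)*(c - 4)*(c - 3)*(c - 1)*(c - 4)
(2) = (o + 4)*(o^5 + o^4 - 21*o^3 - 45*o^2) = (o - 5)*(o + 4)*(o^4 + 6*o^3 + 9*o^2) = o*(o - 5)*(o + 4)*(o^3 + 6*o^2 + 9*o) = o*(o - 5)*(o + 3)*(o + 4)*(o^2 + 3*o) = o^2*(o - 5)*(o + 3)*(o + 4)*(o + 3)
(3) = (v - 2)*(v^2 - v - 20) = (v - 2)*(v + 4)*(v - 5)
(4) = (t + 3)*(t^2 - 3*t - 10) = (t + 2)*(t + 3)*(t - 5)
(5) = (z - 5)*(z^2 - 8*z + 16) = (z - 5)*(z - 4)*(z - 4)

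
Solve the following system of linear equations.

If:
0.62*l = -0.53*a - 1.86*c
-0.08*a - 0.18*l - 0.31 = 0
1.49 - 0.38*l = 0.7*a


Then:
a = 4.04
c = 0.02
l = -3.52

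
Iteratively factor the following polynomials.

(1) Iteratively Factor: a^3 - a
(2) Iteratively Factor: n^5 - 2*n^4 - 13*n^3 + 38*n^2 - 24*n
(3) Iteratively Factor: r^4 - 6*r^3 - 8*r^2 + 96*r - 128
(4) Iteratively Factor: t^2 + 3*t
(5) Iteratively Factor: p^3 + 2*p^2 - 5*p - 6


(1) = (a)*(a^2 - 1) = a*(a + 1)*(a - 1)
(2) = (n + 4)*(n^4 - 6*n^3 + 11*n^2 - 6*n) = (n - 1)*(n + 4)*(n^3 - 5*n^2 + 6*n) = n*(n - 1)*(n + 4)*(n^2 - 5*n + 6) = n*(n - 2)*(n - 1)*(n + 4)*(n - 3)
(3) = (r - 4)*(r^3 - 2*r^2 - 16*r + 32) = (r - 4)*(r + 4)*(r^2 - 6*r + 8) = (r - 4)*(r - 2)*(r + 4)*(r - 4)
(4) = (t + 3)*(t)
(5) = (p + 3)*(p^2 - p - 2) = (p + 1)*(p + 3)*(p - 2)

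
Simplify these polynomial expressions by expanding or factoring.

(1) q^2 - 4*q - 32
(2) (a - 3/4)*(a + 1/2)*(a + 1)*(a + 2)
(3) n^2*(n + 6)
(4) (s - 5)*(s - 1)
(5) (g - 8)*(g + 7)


(1) = (q - 8)*(q + 4)
(2) = a^4 + 11*a^3/4 + 7*a^2/8 - 13*a/8 - 3/4
(3) = n^3 + 6*n^2
(4) = s^2 - 6*s + 5
(5) = g^2 - g - 56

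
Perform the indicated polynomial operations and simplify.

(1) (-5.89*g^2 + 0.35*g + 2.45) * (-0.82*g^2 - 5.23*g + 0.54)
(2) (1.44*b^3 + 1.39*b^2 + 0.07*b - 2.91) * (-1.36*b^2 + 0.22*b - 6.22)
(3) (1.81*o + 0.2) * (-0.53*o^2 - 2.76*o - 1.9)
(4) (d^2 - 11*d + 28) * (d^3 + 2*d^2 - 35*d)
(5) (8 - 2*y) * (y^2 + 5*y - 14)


(1) = 4.8298*g^4 + 30.5177*g^3 - 7.0201*g^2 - 12.6245*g + 1.323
(2) = -1.9584*b^5 - 1.5736*b^4 - 8.7462*b^3 - 4.6728*b^2 - 1.0756*b + 18.1002
(3) = -0.9593*o^3 - 5.1016*o^2 - 3.991*o - 0.38
(4) = d^5 - 9*d^4 - 29*d^3 + 441*d^2 - 980*d
(5) = -2*y^3 - 2*y^2 + 68*y - 112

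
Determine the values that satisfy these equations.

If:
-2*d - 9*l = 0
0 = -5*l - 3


Then:
d = 27/10
l = -3/5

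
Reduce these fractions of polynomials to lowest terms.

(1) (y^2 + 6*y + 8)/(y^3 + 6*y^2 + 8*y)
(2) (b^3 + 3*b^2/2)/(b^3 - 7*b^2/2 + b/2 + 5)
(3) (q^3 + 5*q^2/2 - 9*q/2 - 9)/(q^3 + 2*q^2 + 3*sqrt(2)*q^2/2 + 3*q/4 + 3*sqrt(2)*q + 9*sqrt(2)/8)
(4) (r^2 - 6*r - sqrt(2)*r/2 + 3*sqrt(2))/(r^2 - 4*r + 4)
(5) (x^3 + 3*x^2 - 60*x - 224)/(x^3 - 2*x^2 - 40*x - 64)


(1) = 1/y
(2) = (2*b^3 + 3*b^2)/(2*b^3 - 7*b^2 + b + 10)
(3) = (16*q^2 + 16*q - 96)/(16*q^2 + q*(8 + 24*sqrt(2)) + 12*sqrt(2))
(4) = (2*r^2 + r*(-12 - sqrt(2)) + 6*sqrt(2))/(2*r^2 - 8*r + 8)
(5) = (x + 7)/(x + 2)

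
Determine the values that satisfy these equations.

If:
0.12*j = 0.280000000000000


Then:
j = 2.33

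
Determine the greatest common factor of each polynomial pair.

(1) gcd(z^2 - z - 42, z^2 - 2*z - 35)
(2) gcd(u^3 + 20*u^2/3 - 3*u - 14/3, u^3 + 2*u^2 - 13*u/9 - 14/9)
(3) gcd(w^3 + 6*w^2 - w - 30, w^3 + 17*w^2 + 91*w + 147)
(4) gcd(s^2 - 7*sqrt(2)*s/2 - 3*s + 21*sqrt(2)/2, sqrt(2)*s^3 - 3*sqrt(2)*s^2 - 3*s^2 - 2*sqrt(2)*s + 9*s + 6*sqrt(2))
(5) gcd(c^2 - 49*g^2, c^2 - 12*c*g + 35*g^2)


(1) = gcd((z - 7)*(z + 6), (z - 7)*(z + 5)) = z - 7
(2) = gcd((u - 1)*(u + 2/3)*(u + 7), (u - 1)*(u + 2/3)*(u + 7/3)) = u^2 - u/3 - 2/3
(3) = w + 3
(4) = s - 3
(5) = c - 7*g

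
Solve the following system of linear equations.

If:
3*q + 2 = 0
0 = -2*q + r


Then:
q = -2/3
r = -4/3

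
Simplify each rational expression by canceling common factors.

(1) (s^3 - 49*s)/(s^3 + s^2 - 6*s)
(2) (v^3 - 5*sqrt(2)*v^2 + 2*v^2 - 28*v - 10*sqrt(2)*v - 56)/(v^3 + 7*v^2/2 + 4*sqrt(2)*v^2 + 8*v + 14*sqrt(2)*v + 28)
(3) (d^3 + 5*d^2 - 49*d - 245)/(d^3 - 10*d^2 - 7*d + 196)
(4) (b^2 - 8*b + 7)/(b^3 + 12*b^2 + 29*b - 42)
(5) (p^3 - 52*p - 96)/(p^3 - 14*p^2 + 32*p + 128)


(1) = (s^2 - 49)/(s^2 + s - 6)
(2) = (2*v^2 + v*(4 - 14*sqrt(2)) - 28*sqrt(2))/(2*v^2 + v*(4*sqrt(2) + 7) + 14*sqrt(2))
(3) = (d^2 + 12*d + 35)/(d^2 - 3*d - 28)
(4) = (b - 7)/(b^2 + 13*b + 42)
(5) = (p + 6)/(p - 8)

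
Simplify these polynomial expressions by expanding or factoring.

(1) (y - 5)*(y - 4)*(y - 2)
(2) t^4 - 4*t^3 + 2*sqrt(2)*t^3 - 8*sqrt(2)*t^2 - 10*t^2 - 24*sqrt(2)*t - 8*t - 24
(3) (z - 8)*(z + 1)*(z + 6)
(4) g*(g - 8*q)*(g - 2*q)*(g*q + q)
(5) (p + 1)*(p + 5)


(1) = y^3 - 11*y^2 + 38*y - 40
(2) = (t - 6)*(t + 2)*(t + sqrt(2))^2
(3) = z^3 - z^2 - 50*z - 48
(4) = g^4*q - 10*g^3*q^2 + g^3*q + 16*g^2*q^3 - 10*g^2*q^2 + 16*g*q^3
(5) = p^2 + 6*p + 5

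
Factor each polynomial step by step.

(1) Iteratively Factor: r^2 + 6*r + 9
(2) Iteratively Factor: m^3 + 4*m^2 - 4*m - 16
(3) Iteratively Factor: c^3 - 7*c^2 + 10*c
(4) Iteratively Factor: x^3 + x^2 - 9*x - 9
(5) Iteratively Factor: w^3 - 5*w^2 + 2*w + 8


(1) = (r + 3)*(r + 3)
(2) = (m + 4)*(m^2 - 4) = (m - 2)*(m + 4)*(m + 2)
(3) = (c - 2)*(c^2 - 5*c) = c*(c - 2)*(c - 5)
(4) = (x + 1)*(x^2 - 9) = (x - 3)*(x + 1)*(x + 3)
(5) = (w - 2)*(w^2 - 3*w - 4) = (w - 2)*(w + 1)*(w - 4)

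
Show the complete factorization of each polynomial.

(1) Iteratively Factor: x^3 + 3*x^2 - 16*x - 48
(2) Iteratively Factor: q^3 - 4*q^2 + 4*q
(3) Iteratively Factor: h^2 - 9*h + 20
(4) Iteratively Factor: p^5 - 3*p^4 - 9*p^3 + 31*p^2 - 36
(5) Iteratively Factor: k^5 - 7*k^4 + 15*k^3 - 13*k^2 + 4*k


(1) = (x + 3)*(x^2 - 16) = (x - 4)*(x + 3)*(x + 4)
(2) = (q - 2)*(q^2 - 2*q) = q*(q - 2)*(q - 2)
(3) = (h - 5)*(h - 4)
(4) = (p + 3)*(p^4 - 6*p^3 + 9*p^2 + 4*p - 12) = (p - 2)*(p + 3)*(p^3 - 4*p^2 + p + 6) = (p - 2)^2*(p + 3)*(p^2 - 2*p - 3) = (p - 3)*(p - 2)^2*(p + 3)*(p + 1)
(5) = (k - 4)*(k^4 - 3*k^3 + 3*k^2 - k) = k*(k - 4)*(k^3 - 3*k^2 + 3*k - 1) = k*(k - 4)*(k - 1)*(k^2 - 2*k + 1) = k*(k - 4)*(k - 1)^2*(k - 1)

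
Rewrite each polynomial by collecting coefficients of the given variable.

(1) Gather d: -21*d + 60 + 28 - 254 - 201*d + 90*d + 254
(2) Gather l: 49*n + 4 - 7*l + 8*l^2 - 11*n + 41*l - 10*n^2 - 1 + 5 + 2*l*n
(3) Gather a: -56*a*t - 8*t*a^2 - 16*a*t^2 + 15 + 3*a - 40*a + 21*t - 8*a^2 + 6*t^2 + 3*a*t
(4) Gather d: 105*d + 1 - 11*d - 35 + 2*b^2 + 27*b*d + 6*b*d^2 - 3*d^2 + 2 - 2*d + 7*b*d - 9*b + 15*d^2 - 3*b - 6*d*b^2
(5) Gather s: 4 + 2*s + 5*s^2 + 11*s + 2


(1) = 88 - 132*d
(2) = 8*l^2 + l*(2*n + 34) - 10*n^2 + 38*n + 8
(3) = a^2*(-8*t - 8) + a*(-16*t^2 - 53*t - 37) + 6*t^2 + 21*t + 15
(4) = 2*b^2 - 12*b + d^2*(6*b + 12) + d*(-6*b^2 + 34*b + 92) - 32
(5) = 5*s^2 + 13*s + 6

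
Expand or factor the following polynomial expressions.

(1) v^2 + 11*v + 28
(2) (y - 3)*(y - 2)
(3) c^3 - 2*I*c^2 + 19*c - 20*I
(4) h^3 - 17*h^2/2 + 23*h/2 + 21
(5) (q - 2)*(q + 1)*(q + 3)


(1) = (v + 4)*(v + 7)
(2) = y^2 - 5*y + 6
(3) = (c - 5*I)*(c - I)*(c + 4*I)
(4) = (h - 6)*(h - 7/2)*(h + 1)
(5) = q^3 + 2*q^2 - 5*q - 6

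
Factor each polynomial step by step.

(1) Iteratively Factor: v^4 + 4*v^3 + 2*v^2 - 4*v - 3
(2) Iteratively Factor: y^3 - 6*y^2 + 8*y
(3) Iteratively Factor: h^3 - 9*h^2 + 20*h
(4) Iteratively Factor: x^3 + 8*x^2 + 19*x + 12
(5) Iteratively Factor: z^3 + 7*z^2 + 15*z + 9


(1) = (v - 1)*(v^3 + 5*v^2 + 7*v + 3) = (v - 1)*(v + 3)*(v^2 + 2*v + 1) = (v - 1)*(v + 1)*(v + 3)*(v + 1)
(2) = (y - 4)*(y^2 - 2*y) = y*(y - 4)*(y - 2)
(3) = (h)*(h^2 - 9*h + 20) = h*(h - 5)*(h - 4)
(4) = (x + 3)*(x^2 + 5*x + 4) = (x + 3)*(x + 4)*(x + 1)
(5) = (z + 3)*(z^2 + 4*z + 3) = (z + 1)*(z + 3)*(z + 3)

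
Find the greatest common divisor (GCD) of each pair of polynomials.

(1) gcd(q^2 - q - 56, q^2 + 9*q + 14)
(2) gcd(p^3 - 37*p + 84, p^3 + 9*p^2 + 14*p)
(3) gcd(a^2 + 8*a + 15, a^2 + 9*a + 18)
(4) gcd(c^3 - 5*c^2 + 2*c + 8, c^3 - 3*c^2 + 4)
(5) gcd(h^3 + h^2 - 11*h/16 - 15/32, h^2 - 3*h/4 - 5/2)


(1) = q + 7
(2) = p + 7
(3) = gcd((a + 3)*(a + 5), (a + 3)*(a + 6)) = a + 3
(4) = c^2 - c - 2
(5) = h + 5/4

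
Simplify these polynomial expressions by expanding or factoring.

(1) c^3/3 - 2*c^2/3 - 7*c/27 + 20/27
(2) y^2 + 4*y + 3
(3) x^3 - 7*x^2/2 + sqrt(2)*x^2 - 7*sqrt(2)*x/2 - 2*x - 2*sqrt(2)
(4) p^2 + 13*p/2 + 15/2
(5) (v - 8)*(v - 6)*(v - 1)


(1) = (c/3 + 1/3)*(c - 5/3)*(c - 4/3)
(2) = (y + 1)*(y + 3)
(3) = (x - 4)*(x + 1/2)*(x + sqrt(2))
(4) = (p + 3/2)*(p + 5)
(5) = v^3 - 15*v^2 + 62*v - 48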